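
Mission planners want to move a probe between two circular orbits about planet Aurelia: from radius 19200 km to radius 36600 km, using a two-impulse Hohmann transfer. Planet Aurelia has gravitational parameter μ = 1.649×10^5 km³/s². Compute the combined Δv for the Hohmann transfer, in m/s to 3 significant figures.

The Hohmann ellipse has a_t = (r₁ + r₂)/2 = 27900 km.
Circular speed at r₁: v₁ = √(μ/r₁) = √(1.649×10^5/19200) = 2.93062 km/s.
On the transfer ellipse at r₁, v² = μ(2/r − 1/a) gives v_p = √[μ(2/r₁ − 1/a_t)] = 3.35659 km/s.
First burn Δv₁ = |v_p − v₁| = 0.42597 km/s.
At r₂, v₂ = √(μ/r₂) = 2.122608 km/s.
Transfer-orbit speed at r₂: v_a = √[μ(2/r₂ − 1/a_t)] = 1.760834 km/s.
Second burn Δv₂ = |v₂ − v_a| = 0.36177 km/s.
Total Δv = Δv₁ + Δv₂ = 0.7877 km/s.

Δv = 788 m/s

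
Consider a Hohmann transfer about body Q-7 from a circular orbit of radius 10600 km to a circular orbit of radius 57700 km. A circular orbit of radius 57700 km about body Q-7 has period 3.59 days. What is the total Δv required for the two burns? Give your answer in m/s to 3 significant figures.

From Kepler's third law T² = 4π²r³/μ at r = 57700 km, T = 3.59 days = 3.59 × 86400 s = 3.10176×10^5 s: μ = 4π²r³/T² = 78826.2 km³/s².
The Hohmann ellipse has a_t = (r₁ + r₂)/2 = 34150 km.
Circular speed at r₁: v₁ = √(μ/r₁) = √(78826.2/10600) = 2.7270 km/s.
On the transfer ellipse at r₁, vis-viva equation gives v_p = √[μ(2/r₁ − 1/a_t)] = 3.5447 km/s.
First burn Δv₁ = |v_p − v₁| = 0.8177 km/s.
At r₂, v₂ = √(μ/r₂) = 1.1688 km/s.
Transfer-orbit speed at r₂: v_a = √[μ(2/r₂ − 1/a_t)] = 0.65119 km/s.
Second burn Δv₂ = |v₂ − v_a| = 0.5176 km/s.
Δv = Δv₁ + Δv₂ = 0.8177 + 0.5176 = 1.335 km/s.

Δv = 1340 m/s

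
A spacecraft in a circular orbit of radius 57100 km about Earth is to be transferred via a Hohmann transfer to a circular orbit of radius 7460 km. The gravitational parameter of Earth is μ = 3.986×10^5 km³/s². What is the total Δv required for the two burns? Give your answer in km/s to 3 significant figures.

Δv = 3.78 km/s

The Hohmann ellipse has a_t = (r₁ + r₂)/2 = 32280 km.
At r₁ the circular-orbit speed is v₁ = √(μ/r₁) = 2.642 km/s.
On the transfer ellipse at r₁, v² = μ(2/r − 1/a) gives v_a = √[μ(2/r₁ − 1/a_t)] = 1.270 km/s.
First burn Δv₁ = |v_a − v₁| = 1.372 km/s.
At r₂, v₂ = √(μ/r₂) = 7.310 km/s.
Transfer-orbit speed at r₂: v_p = √[μ(2/r₂ − 1/a_t)] = 9.722 km/s.
Second burn Δv₂ = |v₂ − v_p| = 2.412 km/s.
Total Δv = Δv₁ + Δv₂ = 3.784 km/s.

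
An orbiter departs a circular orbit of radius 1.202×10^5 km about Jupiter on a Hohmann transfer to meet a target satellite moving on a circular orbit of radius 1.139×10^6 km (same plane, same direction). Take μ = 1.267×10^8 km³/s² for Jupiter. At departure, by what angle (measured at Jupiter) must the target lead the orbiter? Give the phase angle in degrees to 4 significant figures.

φ = 106.0°

Transfer-ellipse semi-major axis a_t = (r₁ + r₂)/2 = (1.202×10^5 + 1.139×10^6)/2 = 6.296×10^5 km.
The half-period of the transfer ellipse is t = π√(a_t³/μ) = 1.394×10^5 s.
Target angular speed ω₂ = √(μ/r₂³) = 9.260×10^-6 rad/s.
Angle swept by the target during transfer: ω₂·t = 1.291 rad = 73.97°.
The orbiter traverses 180° on the transfer ellipse, so the target must lead by 180° − 73.97° = 106.0°.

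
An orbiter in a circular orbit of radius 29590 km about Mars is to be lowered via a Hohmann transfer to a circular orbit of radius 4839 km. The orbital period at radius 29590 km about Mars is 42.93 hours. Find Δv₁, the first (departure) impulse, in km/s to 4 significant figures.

From Kepler's third law T² = 4π²r³/μ at r = 29590 km, T = 42.93 hours = 42.93 × 3600 s = 1.54548×10^5 s: μ = 4π²r³/T² = 42822.1 km³/s².
Transfer-ellipse semi-major axis a_t = (r₁ + r₂)/2 = (29590 + 4839)/2 = 17214.5 km.
Circular speed at r = 29590 km: v_c = √(μ/r) = 1.203 km/s.
Transfer-orbit speed at the same r (vis-viva, a = a_t): v_t = √[μ(2/r − 1/a_t)] = 0.6378 km/s.
Δv₁ = |v_t − v_c| = |0.6378 − 1.203| = 0.5652 km/s.

Δv₁ = 0.5652 km/s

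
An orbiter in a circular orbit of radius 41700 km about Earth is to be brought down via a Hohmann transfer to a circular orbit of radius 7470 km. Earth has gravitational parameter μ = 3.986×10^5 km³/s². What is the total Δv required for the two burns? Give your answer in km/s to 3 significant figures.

Transfer-ellipse semi-major axis a_t = (r₁ + r₂)/2 = (41700 + 7470)/2 = 24585 km.
At r₁ the circular-orbit speed is v₁ = √(μ/r₁) = 3.0917 km/s.
Transfer-orbit speed at r₁ (v² = μ(2/r − 1/a)): v_a = √[μ(2/r₁ − 1/a_t)] = 1.7042 km/s.
First burn Δv₁ = |v_a − v₁| = 1.3875 km/s.
At r₂, v₂ = √(μ/r₂) = 7.3048 km/s.
Transfer-orbit speed at r₂: v_p = √[μ(2/r₂ − 1/a_t)] = 9.5135 km/s.
Second burn Δv₂ = |v₂ − v_p| = 2.2087 km/s.
Total Δv = Δv₁ + Δv₂ = 3.596 km/s.

Δv = 3.60 km/s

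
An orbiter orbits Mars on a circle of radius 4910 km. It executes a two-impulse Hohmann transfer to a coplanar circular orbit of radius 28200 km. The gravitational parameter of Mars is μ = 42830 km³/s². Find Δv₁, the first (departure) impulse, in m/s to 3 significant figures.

Semi-major axis of the transfer orbit: a_t = (4910 + 28200)/2 = 16555 km.
Circular speed at r = 4910 km: v_c = √(μ/r) = 2.9535 km/s.
Transfer-orbit speed at the same r (vis-viva, a = a_t): v_t = √[μ(2/r − 1/a_t)] = 3.8547 km/s.
Δv₁ = |v_t − v_c| = |3.8547 − 2.9535| = 0.9012 km/s.

Δv₁ = 901 m/s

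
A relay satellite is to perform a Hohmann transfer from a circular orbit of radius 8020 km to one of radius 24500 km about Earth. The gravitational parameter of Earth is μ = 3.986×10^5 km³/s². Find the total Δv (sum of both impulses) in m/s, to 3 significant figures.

The Hohmann ellipse has a_t = (r₁ + r₂)/2 = 16260 km.
Circular speed at r₁: v₁ = √(μ/r₁) = √(3.986×10^5/8020) = 7.050 km/s.
Transfer-orbit speed at r₁ (v² = μ(2/r − 1/a)): v_p = √[μ(2/r₁ − 1/a_t)] = 8.654 km/s.
First burn Δv₁ = |v_p − v₁| = 1.604 km/s.
At r₂, v₂ = √(μ/r₂) = 4.034 km/s.
Transfer-orbit speed at r₂: v_a = √[μ(2/r₂ − 1/a_t)] = 2.833 km/s.
Second burn Δv₂ = |v₂ − v_a| = 1.201 km/s.
Total Δv = Δv₁ + Δv₂ = 2.805 km/s.

Δv = 2800 m/s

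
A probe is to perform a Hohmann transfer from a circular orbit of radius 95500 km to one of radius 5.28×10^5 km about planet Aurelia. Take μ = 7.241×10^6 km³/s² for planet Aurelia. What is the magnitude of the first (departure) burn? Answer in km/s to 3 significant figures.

Transfer-ellipse semi-major axis a_t = (r₁ + r₂)/2 = (95500 + 5.280×10^5)/2 = 3.1175×10^5 km.
On the circular orbit at r = 95500 km, v_c = √(μ/r) = 8.70758 km/s.
Vis-viva on the transfer ellipse at r = 95500 km gives v_t = √[μ(2/r − 1/a_t)] = 11.3321 km/s.
Δv₁ = |v_t − v_c| = |11.3321 − 8.70758| = 2.625 km/s.

Δv₁ = 2.62 km/s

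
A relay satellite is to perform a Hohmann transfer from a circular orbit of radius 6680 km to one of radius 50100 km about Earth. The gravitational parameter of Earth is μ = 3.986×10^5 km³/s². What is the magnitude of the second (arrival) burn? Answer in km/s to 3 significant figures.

Δv₂ = 1.45 km/s

Semi-major axis of the transfer orbit: a_t = (6680 + 50100)/2 = 28390 km.
On the circular orbit at r = 50100 km, v_c = √(μ/r) = 2.82065 km/s.
Transfer-orbit speed at the same r (vis-viva, a = a_t): v_t = √[μ(2/r − 1/a_t)] = 1.36822 km/s.
Δv₂ = |v_t − v_c| = |1.36822 − 2.82065| = 1.452 km/s.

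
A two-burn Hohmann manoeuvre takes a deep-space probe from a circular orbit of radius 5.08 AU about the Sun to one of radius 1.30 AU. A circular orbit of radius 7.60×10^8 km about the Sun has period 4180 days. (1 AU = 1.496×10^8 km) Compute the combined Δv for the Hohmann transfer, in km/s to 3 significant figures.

Δv = 11.6 km/s

From Kepler's third law T² = 4π²r³/μ at r = 7.60×10^8 km, T = 4180 days = 4180 × 86400 s = 3.61152×10^8 s: μ = 4π²r³/T² = 1.32868×10^11 km³/s².
In km: r₁ = 5.08 × 1.496×10^8 = 7.59968×10^8 km; r₂ = 1.30 × 1.496×10^8 = 1.9448×10^8 km.
Transfer-ellipse semi-major axis a_t = (r₁ + r₂)/2 = (7.59968×10^8 + 1.9448×10^8)/2 = 4.77224×10^8 km.
At r₁ the circular-orbit speed is v₁ = √(μ/r₁) = 13.2225 km/s.
On the transfer ellipse at r₁, v² = μ(2/r − 1/a) gives v_a = √[μ(2/r₁ − 1/a_t)] = 8.44090 km/s.
First burn Δv₁ = |v_a − v₁| = 4.782 km/s.
At r₂, v₂ = √(μ/r₂) = 26.138 km/s.
Transfer-orbit speed at r₂: v_p = √[μ(2/r₂ − 1/a_t)] = 32.984 km/s.
Second burn Δv₂ = |v₂ − v_p| = 6.846 km/s.
Δv = Δv₁ + Δv₂ = 4.782 + 6.846 = 11.63 km/s.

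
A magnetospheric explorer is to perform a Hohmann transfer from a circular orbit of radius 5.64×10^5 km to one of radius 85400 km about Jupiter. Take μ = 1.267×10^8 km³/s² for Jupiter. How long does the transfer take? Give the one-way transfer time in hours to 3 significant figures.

Transfer-ellipse semi-major axis a_t = (r₁ + r₂)/2 = (5.640×10^5 + 85400)/2 = 3.247×10^5 km.
Transfer time t = π√(a_t³/μ) = π√((3.247×10^5)³ / 1.267×10^8) = 51640 s.
Converting: 51640 s ÷ 3600 s/hour = 14.3 hours.

t = 14.3 hours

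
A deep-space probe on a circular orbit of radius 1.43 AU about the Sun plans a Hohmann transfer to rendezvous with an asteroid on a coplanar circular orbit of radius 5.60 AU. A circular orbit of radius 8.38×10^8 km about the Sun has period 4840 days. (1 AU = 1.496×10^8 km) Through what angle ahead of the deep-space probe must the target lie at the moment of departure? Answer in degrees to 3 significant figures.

φ = 90.5°

From Kepler's third law T² = 4π²r³/μ at r = 8.38×10^8 km, T = 4840 days = 4840 × 86400 s = 4.18176×10^8 s: μ = 4π²r³/T² = 1.32854×10^11 km³/s².
In km: r₁ = 1.43 × 1.496×10^8 = 2.13928×10^8 km; r₂ = 5.60 × 1.496×10^8 = 8.3776×10^8 km.
The Hohmann ellipse has a_t = (r₁ + r₂)/2 = 5.25844×10^8 km.
Transfer time t = π√(a_t³/μ) = 1.0393×10^8 s.
Target angular speed ω₂ = √(μ/r₂³) = 1.5032×10^-8 rad/s.
Angle swept by the target during transfer: ω₂·t = 1.5623 rad = 89.51°.
Arrival is 180° from departure on the ellipse, so φ = 180° − 89.51° = 90.5°.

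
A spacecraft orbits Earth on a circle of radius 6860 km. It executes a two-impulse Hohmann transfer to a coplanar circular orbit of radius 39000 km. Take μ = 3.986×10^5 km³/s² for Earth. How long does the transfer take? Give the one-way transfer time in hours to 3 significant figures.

The Hohmann ellipse has a_t = (r₁ + r₂)/2 = 22930 km.
Half the transfer-orbit period gives t = π√(a_t³/μ) = 17280 s.
Converting: 17280 s ÷ 3600 s/hour = 4.80 hours.

t = 4.80 hours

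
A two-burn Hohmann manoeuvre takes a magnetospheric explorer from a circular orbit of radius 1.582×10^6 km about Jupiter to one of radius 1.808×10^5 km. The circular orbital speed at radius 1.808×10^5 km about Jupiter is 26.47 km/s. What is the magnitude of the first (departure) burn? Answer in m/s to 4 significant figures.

From the circular-orbit relation v² = μ/r at r = 1.808×10^5 km: μ = v²r = (26.47)² × 1.808×10^5 = 1.26679×10^8 km³/s².
Semi-major axis of the transfer orbit: a_t = (1.582×10^6 + 1.808×10^5)/2 = 8.814×10^5 km.
Circular speed at r = 1.582×10^6 km: v_c = √(μ/r) = 8.9485 km/s.
Vis-viva on the transfer ellipse at r = 1.582×10^6 km gives v_t = √[μ(2/r − 1/a_t)] = 4.0529 km/s.
Δv₁ = |v_t − v_c| = |4.0529 − 8.9485| = 4.896 km/s.

Δv₁ = 4896 m/s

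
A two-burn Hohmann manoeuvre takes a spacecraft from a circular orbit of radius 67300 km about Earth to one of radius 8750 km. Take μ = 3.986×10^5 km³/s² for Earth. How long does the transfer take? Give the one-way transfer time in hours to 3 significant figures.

Transfer-ellipse semi-major axis a_t = (r₁ + r₂)/2 = (67300 + 8750)/2 = 38025 km.
By Kepler's third law the transfer-orbit period is T = 2π√(a_t³/μ), so t = T/2 = 36896 s.
Converting: 36896 s ÷ 3600 s/hour = 10.2 hours.

t = 10.2 hours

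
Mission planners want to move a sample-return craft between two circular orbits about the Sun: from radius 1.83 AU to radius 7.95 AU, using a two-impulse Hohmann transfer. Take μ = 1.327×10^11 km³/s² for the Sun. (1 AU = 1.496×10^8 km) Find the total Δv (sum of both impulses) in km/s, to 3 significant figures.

Δv = 10.2 km/s

In km: r₁ = 1.83 × 1.496×10^8 = 2.73768×10^8 km; r₂ = 7.95 × 1.496×10^8 = 1.18932×10^9 km.
The Hohmann ellipse has a_t = (r₁ + r₂)/2 = 7.31544×10^8 km.
Circular speed at r₁: v₁ = √(μ/r₁) = √(1.327×10^11/2.73768×10^8) = 22.016 km/s.
Transfer-orbit speed at r₁ (v² = μ(2/r − 1/a)): v_p = √[μ(2/r₁ − 1/a_t)] = 28.072 km/s.
First burn Δv₁ = |v_p − v₁| = 6.056 km/s.
At r₂, v₂ = √(μ/r₂) = 10.563 km/s.
Transfer-orbit speed at r₂: v_a = √[μ(2/r₂ − 1/a_t)] = 6.4619 km/s.
Second burn Δv₂ = |v₂ − v_a| = 4.101 km/s.
Total Δv = Δv₁ + Δv₂ = 10.16 km/s.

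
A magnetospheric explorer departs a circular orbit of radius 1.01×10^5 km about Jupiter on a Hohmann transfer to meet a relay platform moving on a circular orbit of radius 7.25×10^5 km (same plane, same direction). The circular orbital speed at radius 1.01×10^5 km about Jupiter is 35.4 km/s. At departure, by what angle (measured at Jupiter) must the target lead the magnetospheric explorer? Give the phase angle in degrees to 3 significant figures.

φ = 103°

From the circular-orbit relation v² = μ/r at r = 1.01×10^5 km: μ = v²r = (35.4)² × 1.01×10^5 = 1.26569×10^8 km³/s².
The Hohmann ellipse has a_t = (r₁ + r₂)/2 = 4.130×10^5 km.
The half-period of the transfer ellipse is t = π√(a_t³/μ) = 74115.8 s.
The target's mean motion on its circular orbit is ω₂ = √(μ/r₂³) = 1.82246×10^-5 rad/s.
Angle swept by the target during transfer: ω₂·t = 1.3507 rad = 77.39°.
Arrival is 180° from departure on the ellipse, so φ = 180° − 77.39° = 103°.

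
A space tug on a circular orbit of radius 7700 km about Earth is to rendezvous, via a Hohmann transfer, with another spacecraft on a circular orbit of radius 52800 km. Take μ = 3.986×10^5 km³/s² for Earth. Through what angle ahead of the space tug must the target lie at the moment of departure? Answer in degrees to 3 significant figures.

φ = 102°

The Hohmann ellipse has a_t = (r₁ + r₂)/2 = 30250 km.
Transfer time t = π√(a_t³/μ) = 26179.98 s.
Target angular speed ω₂ = √(μ/r₂³) = 5.203766×10^-5 rad/s.
Angle swept by the target during transfer: ω₂·t = 1.36234 rad = 78.06°.
Arrival is 180° from departure on the ellipse, so φ = 180° − 78.06° = 102°.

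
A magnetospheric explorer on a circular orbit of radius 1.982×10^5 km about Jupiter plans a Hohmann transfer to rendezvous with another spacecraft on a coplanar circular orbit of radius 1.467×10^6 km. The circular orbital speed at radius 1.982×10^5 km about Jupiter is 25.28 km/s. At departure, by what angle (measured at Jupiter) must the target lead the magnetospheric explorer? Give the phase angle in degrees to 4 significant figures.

φ = 103.0°

From the circular-orbit relation v² = μ/r at r = 1.982×10^5 km: μ = v²r = (25.28)² × 1.982×10^5 = 1.26665×10^8 km³/s².
Transfer-ellipse semi-major axis a_t = (r₁ + r₂)/2 = (1.982×10^5 + 1.467×10^6)/2 = 8.326×10^5 km.
The half-period of the transfer ellipse is t = π√(a_t³/μ) = 2.12068×10^5 s.
Target angular speed ω₂ = √(μ/r₂³) = 6.33408×10^-6 rad/s.
Angle swept by the target during transfer: ω₂·t = 1.34326 rad = 76.96°.
Arrival is 180° from departure on the ellipse, so φ = 180° − 76.96° = 103.0°.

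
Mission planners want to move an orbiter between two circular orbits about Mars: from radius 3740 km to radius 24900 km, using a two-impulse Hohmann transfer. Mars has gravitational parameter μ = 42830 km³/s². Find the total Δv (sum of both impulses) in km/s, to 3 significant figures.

The Hohmann ellipse has a_t = (r₁ + r₂)/2 = 14320 km.
Circular speed at r₁: v₁ = √(μ/r₁) = √(42830/3740) = 3.3841 km/s.
Transfer-orbit speed at r₁ (vis-viva equation): v_p = √[μ(2/r₁ − 1/a_t)] = 4.4624 km/s.
First burn Δv₁ = |v_p − v₁| = 1.0783 km/s.
At r₂, v₂ = √(μ/r₂) = 1.31152 km/s.
Transfer-orbit speed at r₂: v_a = √[μ(2/r₂ − 1/a_t)] = 0.670253 km/s.
Second burn Δv₂ = |v₂ − v_a| = 0.64127 km/s.
Δv = Δv₁ + Δv₂ = 1.0783 + 0.64127 = 1.720 km/s.

Δv = 1.72 km/s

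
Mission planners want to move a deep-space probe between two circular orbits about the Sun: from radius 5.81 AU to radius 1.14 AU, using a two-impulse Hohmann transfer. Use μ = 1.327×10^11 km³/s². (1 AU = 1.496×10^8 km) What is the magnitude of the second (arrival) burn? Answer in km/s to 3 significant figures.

Δv₂ = 8.17 km/s

In km: r₁ = 5.81 × 1.496×10^8 = 8.69176×10^8 km; r₂ = 1.14 × 1.496×10^8 = 1.70544×10^8 km.
Transfer-ellipse semi-major axis a_t = (r₁ + r₂)/2 = (8.69176×10^8 + 1.70544×10^8)/2 = 5.1986×10^8 km.
Circular speed at r = 1.70544×10^8 km: v_c = √(μ/r) = 27.894 km/s.
Vis-viva on the transfer ellipse at r = 1.70544×10^8 km gives v_t = √[μ(2/r − 1/a_t)] = 36.068 km/s.
Δv₂ = |v_t − v_c| = |36.068 − 27.894| = 8.174 km/s.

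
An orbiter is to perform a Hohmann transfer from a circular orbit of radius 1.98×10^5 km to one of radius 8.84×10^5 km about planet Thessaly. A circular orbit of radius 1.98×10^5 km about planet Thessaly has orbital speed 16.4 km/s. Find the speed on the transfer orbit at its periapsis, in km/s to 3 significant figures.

From the circular-orbit relation v² = μ/r at r = 1.98×10^5 km: μ = v²r = (16.4)² × 1.98×10^5 = 5.32541×10^7 km³/s².
The Hohmann ellipse has a_t = (r₁ + r₂)/2 = 5.410×10^5 km.
At periapsis, r = 1.980×10^5 km.
Applying v² = μ(2/r − 1/a_t): v = 20.96 km/s.

v = 21.0 km/s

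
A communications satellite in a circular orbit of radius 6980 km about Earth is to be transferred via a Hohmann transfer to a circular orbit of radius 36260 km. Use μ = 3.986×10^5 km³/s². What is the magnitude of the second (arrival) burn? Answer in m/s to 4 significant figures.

Semi-major axis of the transfer orbit: a_t = (6980 + 36260)/2 = 21620 km.
On the circular orbit at r = 36260 km, v_c = √(μ/r) = 3.316 km/s.
Transfer-orbit speed at the same r (vis-viva, a = a_t): v_t = √[μ(2/r − 1/a_t)] = 1.884 km/s.
Δv₂ = |v_t − v_c| = |1.884 − 3.316| = 1.432 km/s.

Δv₂ = 1432 m/s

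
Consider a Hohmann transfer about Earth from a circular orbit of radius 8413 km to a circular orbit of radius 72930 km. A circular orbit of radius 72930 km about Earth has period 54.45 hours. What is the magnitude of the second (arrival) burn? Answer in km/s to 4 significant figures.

Δv₂ = 1.274 km/s

From Kepler's third law T² = 4π²r³/μ at r = 72930 km, T = 54.45 hours = 54.45 × 3600 s = 1.9602×10^5 s: μ = 4π²r³/T² = 3.98545×10^5 km³/s².
Semi-major axis of the transfer orbit: a_t = (8413 + 72930)/2 = 40671.5 km.
Circular speed at r = 72930 km: v_c = √(μ/r) = 2.33768 km/s.
Transfer-orbit speed at the same r (vis-viva, a = a_t): v_t = √[μ(2/r − 1/a_t)] = 1.06320 km/s.
Δv₂ = |v_t − v_c| = |1.06320 − 2.33768| = 1.274 km/s.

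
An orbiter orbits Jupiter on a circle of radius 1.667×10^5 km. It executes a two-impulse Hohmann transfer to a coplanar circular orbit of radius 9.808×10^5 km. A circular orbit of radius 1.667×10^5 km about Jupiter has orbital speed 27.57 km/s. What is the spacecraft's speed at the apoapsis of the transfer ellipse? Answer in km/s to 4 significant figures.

From the circular-orbit relation v² = μ/r at r = 1.667×10^5 km: μ = v²r = (27.57)² × 1.667×10^5 = 1.26709×10^8 km³/s².
Transfer-ellipse semi-major axis a_t = (r₁ + r₂)/2 = (1.667×10^5 + 9.808×10^5)/2 = 5.7375×10^5 km.
The apoapsis of the transfer ellipse is at r = 9.808×10^5 km.
Vis-viva: v = √[μ(2/r − 1/a_t)] = √[1.26709×10^8 × (2/9.808×10^5 − 1/5.7375×10^5)] = 6.127 km/s.

v = 6.127 km/s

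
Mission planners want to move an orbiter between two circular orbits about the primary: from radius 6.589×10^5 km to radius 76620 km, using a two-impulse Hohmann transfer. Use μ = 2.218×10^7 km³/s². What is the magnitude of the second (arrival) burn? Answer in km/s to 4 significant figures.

The Hohmann ellipse has a_t = (r₁ + r₂)/2 = 3.6776×10^5 km.
Circular speed at r = 76620 km: v_c = √(μ/r) = 17.01 km/s.
Vis-viva on the transfer ellipse at r = 76620 km gives v_t = √[μ(2/r − 1/a_t)] = 22.77 km/s.
Δv₂ = |v_t − v_c| = |22.77 − 17.01| = 5.760 km/s.

Δv₂ = 5.760 km/s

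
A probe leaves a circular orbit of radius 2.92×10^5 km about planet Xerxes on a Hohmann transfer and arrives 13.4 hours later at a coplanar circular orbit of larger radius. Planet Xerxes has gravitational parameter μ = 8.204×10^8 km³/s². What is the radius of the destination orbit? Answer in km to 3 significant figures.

r₂ = 8.65×10^5 km

Transfer time t = 13.4 hours = 48240 s, and t = π√(a_t³/μ).
So a_t = (μ t²/π²)^(1/3) = (8.204×10^8 × (48240)² / π²)^(1/3) = 5.7834×10^5 km.
Since a_t = (r₁ + r₂)/2, r₂ = 2a_t − r₁ = 2×5.7834×10^5 − 2.920×10^5 = 8.6468×10^5 km.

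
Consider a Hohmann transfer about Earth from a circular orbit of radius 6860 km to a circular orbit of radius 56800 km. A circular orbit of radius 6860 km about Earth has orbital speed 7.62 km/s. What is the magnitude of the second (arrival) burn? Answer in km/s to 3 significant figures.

Δv₂ = 1.42 km/s

From the circular-orbit relation v² = μ/r at r = 6860 km: μ = v²r = (7.62)² × 6860 = 3.98322×10^5 km³/s².
The Hohmann ellipse has a_t = (r₁ + r₂)/2 = 31830 km.
Circular speed at r = 56800 km: v_c = √(μ/r) = 2.648 km/s.
Transfer-orbit speed at the same r (vis-viva, a = a_t): v_t = √[μ(2/r − 1/a_t)] = 1.229 km/s.
Δv₂ = |v_t − v_c| = |1.229 − 2.648| = 1.419 km/s.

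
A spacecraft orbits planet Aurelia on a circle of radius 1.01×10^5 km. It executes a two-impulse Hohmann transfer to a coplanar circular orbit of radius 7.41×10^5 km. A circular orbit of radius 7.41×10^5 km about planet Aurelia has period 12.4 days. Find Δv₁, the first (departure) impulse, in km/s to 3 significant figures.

Δv₁ = 3.85 km/s

From Kepler's third law T² = 4π²r³/μ at r = 7.41×10^5 km, T = 12.4 days = 12.4 × 86400 s = 1.07136×10^6 s: μ = 4π²r³/T² = 1.39941×10^7 km³/s².
Transfer-ellipse semi-major axis a_t = (r₁ + r₂)/2 = (1.010×10^5 + 7.410×10^5)/2 = 4.210×10^5 km.
On the circular orbit at r = 1.010×10^5 km, v_c = √(μ/r) = 11.771 km/s.
Vis-viva on the transfer ellipse at r = 1.010×10^5 km gives v_t = √[μ(2/r − 1/a_t)] = 15.616 km/s.
Δv₁ = |v_t − v_c| = |15.616 − 11.771| = 3.845 km/s.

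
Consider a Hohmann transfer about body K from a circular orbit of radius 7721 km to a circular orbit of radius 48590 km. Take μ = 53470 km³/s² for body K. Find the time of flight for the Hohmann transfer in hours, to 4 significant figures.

Transfer-ellipse semi-major axis a_t = (r₁ + r₂)/2 = (7721 + 48590)/2 = 28155.5 km.
Half the transfer-orbit period gives t = π√(a_t³/μ) = 64190 s.
Converting: 64190 s ÷ 3600 s/hour = 17.83 hours.

t = 17.83 hours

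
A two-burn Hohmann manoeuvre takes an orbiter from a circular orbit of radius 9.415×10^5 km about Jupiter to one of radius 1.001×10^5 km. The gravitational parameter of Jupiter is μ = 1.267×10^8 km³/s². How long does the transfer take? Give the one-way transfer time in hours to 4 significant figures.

Semi-major axis of the transfer orbit: a_t = (9.415×10^5 + 1.001×10^5)/2 = 5.208×10^5 km.
Transfer time t = π√(a_t³/μ) = π√((5.208×10^5)³ / 1.267×10^8) = 1.049×10^5 s.
Converting: 1.049×10^5 s ÷ 3600 s/hour = 29.14 hours.

t = 29.14 hours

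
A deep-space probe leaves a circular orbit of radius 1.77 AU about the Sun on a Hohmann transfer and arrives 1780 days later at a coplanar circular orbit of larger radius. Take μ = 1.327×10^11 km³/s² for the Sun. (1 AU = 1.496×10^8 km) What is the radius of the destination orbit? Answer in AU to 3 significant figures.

In km: r₁ = 1.77 × 1.496×10^8 = 2.64792×10^8 km.
Transfer time t = 1780 days = 1.53792×10^8 s, and t = π√(a_t³/μ).
So a_t = (μ t²/π²)^(1/3) = (1.327×10^11 × (1.53792×10^8)² / π²)^(1/3) = 6.8257×10^8 km.
Since a_t = (r₁ + r₂)/2, r₂ = 2a_t − r₁ = 2×6.8257×10^8 − 2.64792×10^8 = 1.100348×10^9 km.
In AU: r₂ = 1.100348×10^9 / 1.496×10^8 = 7.36 AU.

r₂ = 7.36 AU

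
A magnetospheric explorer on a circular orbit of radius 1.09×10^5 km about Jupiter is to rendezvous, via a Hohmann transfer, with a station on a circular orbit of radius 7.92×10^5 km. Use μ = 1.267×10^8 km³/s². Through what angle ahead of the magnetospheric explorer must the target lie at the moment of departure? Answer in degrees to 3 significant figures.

Transfer-ellipse semi-major axis a_t = (r₁ + r₂)/2 = (1.090×10^5 + 7.920×10^5)/2 = 4.505×10^5 km.
The half-period of the transfer ellipse is t = π√(a_t³/μ) = 84390 s.
Target angular speed ω₂ = √(μ/r₂³) = 1.597×10^-5 rad/s.
Angle swept by the target during transfer: ω₂·t = 1.3477 rad = 77.22°.
The magnetospheric explorer traverses 180° on the transfer ellipse, so the target must lead by 180° − 77.22° = 103°.

φ = 103°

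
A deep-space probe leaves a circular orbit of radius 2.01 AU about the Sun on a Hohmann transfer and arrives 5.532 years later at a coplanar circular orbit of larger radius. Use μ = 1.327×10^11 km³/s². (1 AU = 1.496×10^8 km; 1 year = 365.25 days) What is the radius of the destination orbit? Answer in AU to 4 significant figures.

r₂ = 7.920 AU

In km: r₁ = 2.01 × 1.496×10^8 = 3.00696×10^8 km.
Transfer time t = 5.532 years × 365.25 × 86400 s = 1.745766432×10^8 s, and t = π√(a_t³/μ).
So a_t = (μ t²/π²)^(1/3) = (1.327×10^11 × (1.745766432×10^8)² / π²)^(1/3) = 7.4276×10^8 km.
Since a_t = (r₁ + r₂)/2, r₂ = 2a_t − r₁ = 2×7.4276×10^8 − 3.00696×10^8 = 1.184824×10^9 km.
In AU: r₂ = 1.184824×10^9 / 1.496×10^8 = 7.920 AU.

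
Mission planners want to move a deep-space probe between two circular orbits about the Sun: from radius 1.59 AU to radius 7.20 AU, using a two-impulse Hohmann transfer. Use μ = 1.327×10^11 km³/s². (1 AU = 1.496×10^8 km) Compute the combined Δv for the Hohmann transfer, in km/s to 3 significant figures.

Δv = 11.0 km/s

In km: r₁ = 1.59 × 1.496×10^8 = 2.37864×10^8 km; r₂ = 7.20 × 1.496×10^8 = 1.07712×10^9 km.
Semi-major axis of the transfer orbit: a_t = (2.37864×10^8 + 1.07712×10^9)/2 = 6.57492×10^8 km.
Circular speed at r₁: v₁ = √(μ/r₁) = √(1.327×10^11/2.37864×10^8) = 23.6195 km/s.
On the transfer ellipse at r₁, vis-viva gives v_p = √[μ(2/r₁ − 1/a_t)] = 30.2314 km/s.
First burn Δv₁ = |v_p − v₁| = 6.6119 km/s.
Circular speed at r₂: v₂ = √(μ/r₂) = 11.0995 km/s.
Transfer-orbit speed at r₂: v_a = √[μ(2/r₂ − 1/a_t)] = 6.67610 km/s.
Second burn Δv₂ = |v₂ − v_a| = 4.4234 km/s.
Total Δv = Δv₁ + Δv₂ = 11.04 km/s.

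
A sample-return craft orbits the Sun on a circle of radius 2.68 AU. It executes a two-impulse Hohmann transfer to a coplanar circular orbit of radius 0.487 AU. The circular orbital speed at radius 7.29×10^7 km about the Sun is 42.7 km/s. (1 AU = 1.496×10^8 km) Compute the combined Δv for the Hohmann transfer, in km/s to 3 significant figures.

From the circular-orbit relation v² = μ/r at r = 7.29×10^7 km: μ = v²r = (42.7)² × 7.29×10^7 = 1.32918×10^11 km³/s².
In km: r₁ = 2.68 × 1.496×10^8 = 4.00928×10^8 km; r₂ = 0.487 × 1.496×10^8 = 7.28552×10^7 km.
The Hohmann ellipse has a_t = (r₁ + r₂)/2 = 2.368916×10^8 km.
At r₁ the circular-orbit speed is v₁ = √(μ/r₁) = 18.21 km/s.
Transfer-orbit speed at r₁ (vis-viva equation): v_a = √[μ(2/r₁ − 1/a_t)] = 10.10 km/s.
First burn Δv₁ = |v_a − v₁| = 8.110 km/s.
At r₂, v₂ = √(μ/r₂) = 42.713 km/s.
Transfer-orbit speed at r₂: v_p = √[μ(2/r₂ − 1/a_t)] = 55.567 km/s.
Second burn Δv₂ = |v₂ − v_p| = 12.85 km/s.
Total Δv = Δv₁ + Δv₂ = 20.96 km/s.

Δv = 21.0 km/s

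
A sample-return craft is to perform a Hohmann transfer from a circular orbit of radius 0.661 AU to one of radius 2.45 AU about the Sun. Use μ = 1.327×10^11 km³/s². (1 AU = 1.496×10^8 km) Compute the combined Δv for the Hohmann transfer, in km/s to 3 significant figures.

Δv = 16.0 km/s

In km: r₁ = 0.661 × 1.496×10^8 = 9.88856×10^7 km; r₂ = 2.45 × 1.496×10^8 = 3.6652×10^8 km.
Semi-major axis of the transfer orbit: a_t = (9.88856×10^7 + 3.6652×10^8)/2 = 2.327028×10^8 km.
At r₁ the circular-orbit speed is v₁ = √(μ/r₁) = 36.6327 km/s.
On the transfer ellipse at r₁, vis-viva equation gives v_p = √[μ(2/r₁ − 1/a_t)] = 45.9745 km/s.
First burn Δv₁ = |v_p − v₁| = 9.342 km/s.
At r₂, v₂ = √(μ/r₂) = 19.028 km/s.
Transfer-orbit speed at r₂: v_a = √[μ(2/r₂ − 1/a_t)] = 12.404 km/s.
Second burn Δv₂ = |v₂ − v_a| = 6.624 km/s.
Total Δv = Δv₁ + Δv₂ = 15.97 km/s.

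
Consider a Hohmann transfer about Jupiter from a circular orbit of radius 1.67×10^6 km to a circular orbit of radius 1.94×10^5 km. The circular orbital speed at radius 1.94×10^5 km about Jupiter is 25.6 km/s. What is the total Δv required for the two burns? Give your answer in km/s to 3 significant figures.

Δv = 13.4 km/s

From the circular-orbit relation v² = μ/r at r = 1.94×10^5 km: μ = v²r = (25.6)² × 1.94×10^5 = 1.27140×10^8 km³/s².
Transfer-ellipse semi-major axis a_t = (r₁ + r₂)/2 = (1.670×10^6 + 1.940×10^5)/2 = 9.320×10^5 km.
At r₁ the circular-orbit speed is v₁ = √(μ/r₁) = 8.725 km/s.
Transfer-orbit speed at r₁ (v² = μ(2/r − 1/a)): v_a = √[μ(2/r₁ − 1/a_t)] = 3.981 km/s.
First burn Δv₁ = |v_a − v₁| = 4.744 km/s.
At r₂, v₂ = √(μ/r₂) = 25.600 km/s.
Transfer-orbit speed at r₂: v_p = √[μ(2/r₂ − 1/a_t)] = 34.268 km/s.
Second burn Δv₂ = |v₂ − v_p| = 8.668 km/s.
Total Δv = Δv₁ + Δv₂ = 13.41 km/s.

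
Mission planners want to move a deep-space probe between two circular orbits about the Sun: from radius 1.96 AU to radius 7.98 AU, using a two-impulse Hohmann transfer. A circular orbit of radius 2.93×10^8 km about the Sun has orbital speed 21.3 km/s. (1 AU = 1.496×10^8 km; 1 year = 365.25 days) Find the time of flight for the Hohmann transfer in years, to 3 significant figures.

t = 5.54 years

From the circular-orbit relation v² = μ/r at r = 2.93×10^8 km: μ = v²r = (21.3)² × 2.93×10^8 = 1.32931×10^11 km³/s².
In km: r₁ = 1.96 × 1.496×10^8 = 2.93216×10^8 km; r₂ = 7.98 × 1.496×10^8 = 1.193808×10^9 km.
Transfer-ellipse semi-major axis a_t = (r₁ + r₂)/2 = (2.93216×10^8 + 1.193808×10^9)/2 = 7.43512×10^8 km.
Half the transfer-orbit period gives t = π√(a_t³/μ) = 1.747×10^8 s.
Converting: 1.747×10^8 s ÷ 3.15576×10^7 s/year (365.25 × 86400) = 5.54 years.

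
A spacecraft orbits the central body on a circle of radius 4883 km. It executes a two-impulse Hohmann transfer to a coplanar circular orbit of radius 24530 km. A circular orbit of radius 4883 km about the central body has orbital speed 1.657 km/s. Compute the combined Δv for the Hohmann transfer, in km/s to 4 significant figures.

From the circular-orbit relation v² = μ/r at r = 4883 km: μ = v²r = (1.657)² × 4883 = 13407.0 km³/s².
Transfer-ellipse semi-major axis a_t = (r₁ + r₂)/2 = (4883 + 24530)/2 = 14706.5 km.
Circular speed at r₁: v₁ = √(μ/r₁) = √(13407.0/4883) = 1.657 km/s.
On the transfer ellipse at r₁, vis-viva equation gives v_p = √[μ(2/r₁ − 1/a_t)] = 2.140 km/s.
First burn Δv₁ = |v_p − v₁| = 0.4830 km/s.
At r₂, v₂ = √(μ/r₂) = 0.7393 km/s.
Transfer-orbit speed at r₂: v_a = √[μ(2/r₂ − 1/a_t)] = 0.4260 km/s.
Second burn Δv₂ = |v₂ − v_a| = 0.3133 km/s.
Total Δv = Δv₁ + Δv₂ = 0.7963 km/s.

Δv = 0.7963 km/s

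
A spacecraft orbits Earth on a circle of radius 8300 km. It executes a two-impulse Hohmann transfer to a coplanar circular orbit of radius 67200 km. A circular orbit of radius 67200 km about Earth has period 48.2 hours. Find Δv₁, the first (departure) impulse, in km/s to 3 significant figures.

Δv₁ = 2.31 km/s

From Kepler's third law T² = 4π²r³/μ at r = 67200 km, T = 48.2 hours = 48.2 × 3600 s = 1.7352×10^5 s: μ = 4π²r³/T² = 3.97895×10^5 km³/s².
Semi-major axis of the transfer orbit: a_t = (8300 + 67200)/2 = 37750 km.
Circular speed at r = 8300 km: v_c = √(μ/r) = 6.924 km/s.
Transfer-orbit speed at the same r (vis-viva, a = a_t): v_t = √[μ(2/r − 1/a_t)] = 9.238 km/s.
Δv₁ = |v_t − v_c| = |9.238 − 6.924| = 2.314 km/s.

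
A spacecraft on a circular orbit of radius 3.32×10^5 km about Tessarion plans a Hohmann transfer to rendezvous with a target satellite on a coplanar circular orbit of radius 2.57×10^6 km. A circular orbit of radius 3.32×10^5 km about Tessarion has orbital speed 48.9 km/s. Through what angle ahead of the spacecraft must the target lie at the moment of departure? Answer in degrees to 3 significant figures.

From the circular-orbit relation v² = μ/r at r = 3.32×10^5 km: μ = v²r = (48.9)² × 3.32×10^5 = 7.93882×10^8 km³/s².
Semi-major axis of the transfer orbit: a_t = (3.320×10^5 + 2.570×10^6)/2 = 1.451×10^6 km.
The half-period of the transfer ellipse is t = π√(a_t³/μ) = 1.94883×10^5 s.
Target angular speed ω₂ = √(μ/r₂³) = 6.83877×10^-6 rad/s.
Angle swept by the target during transfer: ω₂·t = 1.3328 rad = 76.36°.
The spacecraft traverses 180° on the transfer ellipse, so the target must lead by 180° − 76.36° = 104°.

φ = 104°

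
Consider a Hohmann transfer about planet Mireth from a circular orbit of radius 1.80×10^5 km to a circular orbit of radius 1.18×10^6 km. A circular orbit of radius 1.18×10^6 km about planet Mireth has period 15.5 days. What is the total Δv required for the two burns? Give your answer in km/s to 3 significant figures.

Δv = 7.19 km/s

From Kepler's third law T² = 4π²r³/μ at r = 1.18×10^6 km, T = 15.5 days = 15.5 × 86400 s = 1.3392×10^6 s: μ = 4π²r³/T² = 3.61672×10^7 km³/s².
Semi-major axis of the transfer orbit: a_t = (1.800×10^5 + 1.180×10^6)/2 = 6.800×10^5 km.
Circular speed at r₁: v₁ = √(μ/r₁) = √(3.61672×10^7/1.800×10^5) = 14.175 km/s.
On the transfer ellipse at r₁, v² = μ(2/r − 1/a) gives v_p = √[μ(2/r₁ − 1/a_t)] = 18.673 km/s.
First burn Δv₁ = |v_p − v₁| = 4.498 km/s.
At r₂, v₂ = √(μ/r₂) = 5.536 km/s.
Transfer-orbit speed at r₂: v_a = √[μ(2/r₂ − 1/a_t)] = 2.848 km/s.
Second burn Δv₂ = |v₂ − v_a| = 2.688 km/s.
Δv = Δv₁ + Δv₂ = 4.498 + 2.688 = 7.186 km/s.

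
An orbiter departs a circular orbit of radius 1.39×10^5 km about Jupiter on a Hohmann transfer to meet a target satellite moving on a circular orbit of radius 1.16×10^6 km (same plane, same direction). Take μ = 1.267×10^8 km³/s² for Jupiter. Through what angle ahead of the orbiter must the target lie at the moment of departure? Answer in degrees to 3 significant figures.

Transfer-ellipse semi-major axis a_t = (r₁ + r₂)/2 = (1.390×10^5 + 1.160×10^6)/2 = 6.495×10^5 km.
The half-period of the transfer ellipse is t = π√(a_t³/μ) = 1.4609×10^5 s.
The target's mean motion on its circular orbit is ω₂ = √(μ/r₂³) = 9.0095×10^-6 rad/s.
Angle swept by the target during transfer: ω₂·t = 1.3162 rad = 75.41°.
The orbiter traverses 180° on the transfer ellipse, so the target must lead by 180° − 75.41° = 105°.

φ = 105°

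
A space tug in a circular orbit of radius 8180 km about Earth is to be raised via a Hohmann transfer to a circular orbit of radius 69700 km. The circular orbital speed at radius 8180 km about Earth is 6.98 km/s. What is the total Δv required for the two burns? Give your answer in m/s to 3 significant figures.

Δv = 3650 m/s

From the circular-orbit relation v² = μ/r at r = 8180 km: μ = v²r = (6.98)² × 8180 = 3.98533×10^5 km³/s².
Semi-major axis of the transfer orbit: a_t = (8180 + 69700)/2 = 38940 km.
At r₁ the circular-orbit speed is v₁ = √(μ/r₁) = 6.9800 km/s.
On the transfer ellipse at r₁, v² = μ(2/r − 1/a) gives v_p = √[μ(2/r₁ − 1/a_t)] = 9.3384 km/s.
First burn Δv₁ = |v_p − v₁| = 2.3584 km/s.
At r₂, v₂ = √(μ/r₂) = 2.3912 km/s.
Transfer-orbit speed at r₂: v_a = √[μ(2/r₂ − 1/a_t)] = 1.0960 km/s.
Second burn Δv₂ = |v₂ − v_a| = 1.2952 km/s.
Total Δv = Δv₁ + Δv₂ = 3.654 km/s.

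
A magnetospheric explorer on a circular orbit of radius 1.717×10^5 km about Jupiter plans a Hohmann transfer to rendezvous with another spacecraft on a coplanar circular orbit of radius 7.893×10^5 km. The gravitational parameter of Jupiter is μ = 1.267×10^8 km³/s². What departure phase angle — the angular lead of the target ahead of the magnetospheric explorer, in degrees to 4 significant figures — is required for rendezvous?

φ = 94.50°

Transfer-ellipse semi-major axis a_t = (r₁ + r₂)/2 = (1.717×10^5 + 7.893×10^5)/2 = 4.805×10^5 km.
The half-period of the transfer ellipse is t = π√(a_t³/μ) = 92961 s.
The target's mean motion on its circular orbit is ω₂ = √(μ/r₂³) = 1.6052×10^-5 rad/s.
Angle swept by the target during transfer: ω₂·t = 1.4922 rad = 85.50°.
The magnetospheric explorer traverses 180° on the transfer ellipse, so the target must lead by 180° − 85.50° = 94.50°.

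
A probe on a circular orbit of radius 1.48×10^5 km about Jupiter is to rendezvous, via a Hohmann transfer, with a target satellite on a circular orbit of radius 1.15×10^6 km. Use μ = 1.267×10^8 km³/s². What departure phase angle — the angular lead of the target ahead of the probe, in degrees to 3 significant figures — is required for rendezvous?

φ = 104°

Transfer-ellipse semi-major axis a_t = (r₁ + r₂)/2 = (1.480×10^5 + 1.150×10^6)/2 = 6.490×10^5 km.
Transfer time t = π√(a_t³/μ) = 1.4592×10^5 s.
The target's mean motion on its circular orbit is ω₂ = √(μ/r₂³) = 9.1273×10^-6 rad/s.
Angle swept by the target during transfer: ω₂·t = 1.3319 rad = 76.31°.
Arrival is 180° from departure on the ellipse, so φ = 180° − 76.31° = 104°.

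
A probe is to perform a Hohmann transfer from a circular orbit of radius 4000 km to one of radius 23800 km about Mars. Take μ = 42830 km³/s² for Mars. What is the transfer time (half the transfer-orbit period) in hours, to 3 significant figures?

Transfer-ellipse semi-major axis a_t = (r₁ + r₂)/2 = (4000 + 23800)/2 = 13900 km.
By Kepler's third law the transfer-orbit period is T = 2π√(a_t³/μ), so t = T/2 = 24880 s.
Converting: 24880 s ÷ 3600 s/hour = 6.91 hours.

t = 6.91 hours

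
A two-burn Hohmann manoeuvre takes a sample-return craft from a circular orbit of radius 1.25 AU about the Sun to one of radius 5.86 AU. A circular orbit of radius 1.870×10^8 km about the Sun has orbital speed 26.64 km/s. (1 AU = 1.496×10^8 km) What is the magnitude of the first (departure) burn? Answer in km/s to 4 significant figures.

Δv₁ = 7.563 km/s

From the circular-orbit relation v² = μ/r at r = 1.870×10^8 km: μ = v²r = (26.64)² × 1.870×10^8 = 1.32712×10^11 km³/s².
In km: r₁ = 1.25 × 1.496×10^8 = 1.870×10^8 km; r₂ = 5.86 × 1.496×10^8 = 8.76656×10^8 km.
Transfer-ellipse semi-major axis a_t = (r₁ + r₂)/2 = (1.870×10^8 + 8.76656×10^8)/2 = 5.31828×10^8 km.
Circular speed at r = 1.870×10^8 km: v_c = √(μ/r) = 26.640 km/s.
Vis-viva on the transfer ellipse at r = 1.870×10^8 km gives v_t = √[μ(2/r − 1/a_t)] = 34.203 km/s.
Δv₁ = |v_t − v_c| = |34.203 − 26.640| = 7.563 km/s.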